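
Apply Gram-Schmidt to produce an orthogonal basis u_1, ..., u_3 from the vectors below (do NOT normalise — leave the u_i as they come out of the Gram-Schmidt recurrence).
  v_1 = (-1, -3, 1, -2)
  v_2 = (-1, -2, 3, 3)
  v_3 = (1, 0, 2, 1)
Orthogonal basis:
  u_1 = (-1, -3, 1, -2)
  u_2 = (-11/15, -6/5, 41/15, 53/15)
  u_3 = (398/329, 83/329, 341/329, -153/329)

Apply the Gram-Schmidt recurrence
  u_1 = v_1
  u_i = v_i − Σ_{j<i} ((v_i · u_j) / (u_j · u_j)) · u_j.

Step by step this gives:
  u_1 = (-1, -3, 1, -2)
  u_2 = (-11/15, -6/5, 41/15, 53/15)
  u_3 = (398/329, 83/329, 341/329, -153/329)

Orthogonality check:
  u_2 · u_1 = 0 (should be 0)
  u_3 · u_1 = 0 (should be 0)
  u_3 · u_2 = 0 (should be 0)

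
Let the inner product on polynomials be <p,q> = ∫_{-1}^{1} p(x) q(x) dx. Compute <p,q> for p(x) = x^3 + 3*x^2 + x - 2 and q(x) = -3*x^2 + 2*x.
<p,q> = 38/15

Expand the product: p(x)·q(x) = -3*x^5 - 7*x^4 + 3*x^3 + 8*x^2 - 4*x.
∫_{-1}^{1} of each monomial x^k gives [2/(k+1) if k even, 0 if k odd]. Integrating term-by-term (or equivalently evaluating the antiderivative F(x) = -x^6/2 - 7*x^5/5 + 3*x^4/4 + 8*x^3/3 - 2*x^2 at the endpoints):
  F(1) − F(−1) = -29/60 − (-181/60) = 38/15.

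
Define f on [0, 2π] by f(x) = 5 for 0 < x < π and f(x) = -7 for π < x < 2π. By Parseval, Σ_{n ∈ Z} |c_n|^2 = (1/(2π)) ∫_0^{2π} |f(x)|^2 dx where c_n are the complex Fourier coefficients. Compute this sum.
Σ |c_n|^2 = 37

Parseval equates the L^2 energy of f (normalised by 1/(2π)) with the ℓ^2 sum of its Fourier coefficients: (1/(2π)) ∫_0^{2π} |f|^2 = Σ |c_n|^2.
Compute the left side: (1/(2π)) [∫_0^π 5^2 dx + ∫_π^{2π} (-7)^2 dx] = (1/(2π)) · (25π + 49π) = (25 + 49)/2 = 37.
So Σ_{n ∈ Z} |c_n|^2 = 37.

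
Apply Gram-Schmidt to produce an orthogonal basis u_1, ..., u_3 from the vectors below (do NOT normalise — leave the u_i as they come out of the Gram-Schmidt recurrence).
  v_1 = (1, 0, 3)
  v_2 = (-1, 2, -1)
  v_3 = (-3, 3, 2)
Orthogonal basis:
  u_1 = (1, 0, 3)
  u_2 = (-3/5, 2, 1/5)
  u_3 = (-24/11, -8/11, 8/11)

Apply the Gram-Schmidt recurrence
  u_1 = v_1
  u_i = v_i − Σ_{j<i} ((v_i · u_j) / (u_j · u_j)) · u_j.

Step by step this gives:
  u_1 = (1, 0, 3)
  u_2 = (-3/5, 2, 1/5)
  u_3 = (-24/11, -8/11, 8/11)

Orthogonality check:
  u_2 · u_1 = 0 (should be 0)
  u_3 · u_1 = 0 (should be 0)
  u_3 · u_2 = 0 (should be 0)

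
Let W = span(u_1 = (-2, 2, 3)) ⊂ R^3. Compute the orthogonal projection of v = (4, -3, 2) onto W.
proj_W(v) = (16/17, -16/17, -24/17)

Set up U = [u_1 | ... | u_1] ∈ R^(3×1). The projector onto W = col(U) is P = U (U^T U)^(-1) U^T.
Compute U^T U =
  [17],
and U^T v = (-8).
Solve U^T U · c = U^T v for the coefficients: c = (-8/17). The projection is proj_W(v) = U c.
Check: (v - proj_W(v)) · u_1 = 0  (should be 0).
Result: proj_W(v) = (16/17, -16/17, -24/17).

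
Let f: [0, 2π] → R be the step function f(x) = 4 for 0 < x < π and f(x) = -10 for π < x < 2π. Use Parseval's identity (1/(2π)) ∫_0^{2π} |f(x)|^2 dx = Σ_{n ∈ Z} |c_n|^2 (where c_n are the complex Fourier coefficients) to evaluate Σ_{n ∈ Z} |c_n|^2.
Σ |c_n|^2 = 58

Parseval equates the L^2 energy of f (normalised by 1/(2π)) with the ℓ^2 sum of its Fourier coefficients: (1/(2π)) ∫_0^{2π} |f|^2 = Σ |c_n|^2.
Compute the left side: (1/(2π)) [∫_0^π 4^2 dx + ∫_π^{2π} (-10)^2 dx] = (1/(2π)) · (16π + 100π) = (16 + 100)/2 = 58.
So Σ_{n ∈ Z} |c_n|^2 = 58.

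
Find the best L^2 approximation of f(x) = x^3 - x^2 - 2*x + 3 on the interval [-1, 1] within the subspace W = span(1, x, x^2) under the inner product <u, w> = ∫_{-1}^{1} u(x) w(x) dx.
g(x) = -x^2 - 7*x/5 + 3

The best approximation g ∈ W is the orthogonal projection of f onto W. Writing g = a_0 + a_1 x + a_2 x^2, the coefficients solve the normal equations G · a = b where
  G_{ij} = <φ_i, φ_j> and b_i = <f, φ_i>, with φ_0 = 1, φ_1 = x, φ_2 = x^2.
G =
  [2, 0, 2/3]
  [0, 2/3, 0]
  [2/3, 0, 2/5],
b = (16/3, -14/15, 8/5).
Solving gives a_0 = 3, a_1 = -7/5, a_2 = -1, so
  g(x) = -x^2 - 7*x/5 + 3.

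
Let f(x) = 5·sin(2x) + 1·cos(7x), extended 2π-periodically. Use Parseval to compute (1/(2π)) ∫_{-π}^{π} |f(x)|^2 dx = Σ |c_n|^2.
Σ |c_n|^2 = 13

Expand |f|^2 and use orthogonality of {sin(nx), cos(mx)} on [-π, π]:
  ∫_{-π}^{π} sin(nx)^2 dx = π, ∫ cos(mx)^2 dx = π, and cross terms integrate to 0.
So ∫_{-π}^{π} f(x)^2 dx = 5^2 · π + 1^2 · π = (25 + 1)π.
Divide by 2π: (25 + 1)/2 = 13.
By Parseval, this equals Σ |c_n|^2.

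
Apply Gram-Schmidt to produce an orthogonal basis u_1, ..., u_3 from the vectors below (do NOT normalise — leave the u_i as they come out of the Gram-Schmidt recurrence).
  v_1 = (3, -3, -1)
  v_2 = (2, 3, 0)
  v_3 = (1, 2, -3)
Orthogonal basis:
  u_1 = (3, -3, -1)
  u_2 = (47/19, 48/19, -3/19)
  u_3 = (-69/119, 46/119, -345/119)

Apply the Gram-Schmidt recurrence
  u_1 = v_1
  u_i = v_i − Σ_{j<i} ((v_i · u_j) / (u_j · u_j)) · u_j.

Step by step this gives:
  u_1 = (3, -3, -1)
  u_2 = (47/19, 48/19, -3/19)
  u_3 = (-69/119, 46/119, -345/119)

Orthogonality check:
  u_2 · u_1 = 0 (should be 0)
  u_3 · u_1 = 0 (should be 0)
  u_3 · u_2 = 0 (should be 0)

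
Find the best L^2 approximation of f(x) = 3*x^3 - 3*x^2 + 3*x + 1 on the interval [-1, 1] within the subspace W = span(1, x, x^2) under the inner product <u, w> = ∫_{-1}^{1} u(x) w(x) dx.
g(x) = -3*x^2 + 24*x/5 + 1

The best approximation g ∈ W is the orthogonal projection of f onto W. Writing g = a_0 + a_1 x + a_2 x^2, the coefficients solve the normal equations G · a = b where
  G_{ij} = <φ_i, φ_j> and b_i = <f, φ_i>, with φ_0 = 1, φ_1 = x, φ_2 = x^2.
G =
  [2, 0, 2/3]
  [0, 2/3, 0]
  [2/3, 0, 2/5],
b = (0, 16/5, -8/15).
Solving gives a_0 = 1, a_1 = 24/5, a_2 = -3, so
  g(x) = -3*x^2 + 24*x/5 + 1.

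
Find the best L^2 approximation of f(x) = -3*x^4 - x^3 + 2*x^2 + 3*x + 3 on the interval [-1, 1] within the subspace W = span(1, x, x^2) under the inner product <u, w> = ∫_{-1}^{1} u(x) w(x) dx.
g(x) = -4*x^2/7 + 12*x/5 + 114/35

The best approximation g ∈ W is the orthogonal projection of f onto W. Writing g = a_0 + a_1 x + a_2 x^2, the coefficients solve the normal equations G · a = b where
  G_{ij} = <φ_i, φ_j> and b_i = <f, φ_i>, with φ_0 = 1, φ_1 = x, φ_2 = x^2.
G =
  [2, 0, 2/3]
  [0, 2/3, 0]
  [2/3, 0, 2/5],
b = (92/15, 8/5, 68/35).
Solving gives a_0 = 114/35, a_1 = 12/5, a_2 = -4/7, so
  g(x) = -4*x^2/7 + 12*x/5 + 114/35.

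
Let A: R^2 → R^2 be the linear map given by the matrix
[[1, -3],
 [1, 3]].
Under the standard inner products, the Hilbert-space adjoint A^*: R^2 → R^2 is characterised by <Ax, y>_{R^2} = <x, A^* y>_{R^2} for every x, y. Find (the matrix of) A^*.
A^* = A^T =
[[1, 1],
 [-3, 3]]

For real matrices with standard dot products, the defining identity <Ax, y> = <x, A^* y> gives (Ax)^T y = x^T (A^*) y, i.e. x^T A^T y = x^T (A^*) y. Since this holds for all x, y, we must have A^* = A^T. Therefore
A^* =
[[1, 1],
 [-3, 3]].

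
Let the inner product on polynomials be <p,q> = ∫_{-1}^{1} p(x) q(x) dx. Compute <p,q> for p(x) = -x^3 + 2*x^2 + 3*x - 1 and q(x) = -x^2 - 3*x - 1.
<p,q> = -64/15

Expand the product: p(x)·q(x) = x^5 + x^4 - 8*x^3 - 10*x^2 + 1.
∫_{-1}^{1} of each monomial x^k gives [2/(k+1) if k even, 0 if k odd]. Integrating term-by-term (or equivalently evaluating the antiderivative F(x) = x^6/6 + x^5/5 - 2*x^4 - 10*x^3/3 + x at the endpoints):
  F(1) − F(−1) = -119/30 − (3/10) = -64/15.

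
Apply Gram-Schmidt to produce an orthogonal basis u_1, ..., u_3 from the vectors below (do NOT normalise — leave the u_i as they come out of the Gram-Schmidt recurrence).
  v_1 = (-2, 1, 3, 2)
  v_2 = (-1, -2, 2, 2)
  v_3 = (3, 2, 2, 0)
Orthogonal basis:
  u_1 = (-2, 1, 3, 2)
  u_2 = (1/9, -23/9, 1/3, 8/9)
  u_3 = (220/67, 32/67, 124/67, 18/67)

Apply the Gram-Schmidt recurrence
  u_1 = v_1
  u_i = v_i − Σ_{j<i} ((v_i · u_j) / (u_j · u_j)) · u_j.

Step by step this gives:
  u_1 = (-2, 1, 3, 2)
  u_2 = (1/9, -23/9, 1/3, 8/9)
  u_3 = (220/67, 32/67, 124/67, 18/67)

Orthogonality check:
  u_2 · u_1 = 0 (should be 0)
  u_3 · u_1 = 0 (should be 0)
  u_3 · u_2 = 0 (should be 0)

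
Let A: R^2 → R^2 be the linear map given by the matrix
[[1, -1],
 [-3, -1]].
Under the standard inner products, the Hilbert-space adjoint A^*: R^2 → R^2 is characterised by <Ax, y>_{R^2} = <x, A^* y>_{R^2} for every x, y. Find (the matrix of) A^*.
A^* = A^T =
[[1, -3],
 [-1, -1]]

For real matrices with standard dot products, the defining identity <Ax, y> = <x, A^* y> gives (Ax)^T y = x^T (A^*) y, i.e. x^T A^T y = x^T (A^*) y. Since this holds for all x, y, we must have A^* = A^T. Therefore
A^* =
[[1, -3],
 [-1, -1]].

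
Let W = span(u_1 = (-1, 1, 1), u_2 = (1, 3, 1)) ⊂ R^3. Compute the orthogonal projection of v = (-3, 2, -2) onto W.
proj_W(v) = (-3/2, 1/2, 1)

Set up U = [u_1 | ... | u_2] ∈ R^(3×2). The projector onto W = col(U) is P = U (U^T U)^(-1) U^T.
Compute U^T U =
  [3, 3]
  [3, 11],
and U^T v = (3, 1).
Solve U^T U · c = U^T v for the coefficients: c = (5/4, -1/4). The projection is proj_W(v) = U c.
Check: (v - proj_W(v)) · u_1 = 0  (should be 0).
Check: (v - proj_W(v)) · u_2 = 0  (should be 0).
Result: proj_W(v) = (-3/2, 1/2, 1).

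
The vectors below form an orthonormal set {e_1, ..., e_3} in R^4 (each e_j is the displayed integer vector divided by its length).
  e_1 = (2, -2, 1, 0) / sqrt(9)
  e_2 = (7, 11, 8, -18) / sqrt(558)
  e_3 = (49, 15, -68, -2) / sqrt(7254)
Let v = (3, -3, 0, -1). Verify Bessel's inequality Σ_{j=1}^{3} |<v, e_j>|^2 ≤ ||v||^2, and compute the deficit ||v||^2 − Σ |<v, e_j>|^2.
Σ |<v, e_j>|^2 = 158/9; ||v||^2 = 19; deficit = 13/9

Write each e_j = u_j / sqrt(<u_j, u_j>) where u_j is the displayed integer vector. Then <v, e_j> = <v, u_j> / sqrt(<u_j, u_j>), so |<v, e_j>|^2 = <v, u_j>^2 / <u_j, u_j>.
Coefficients: <v, e_1> = 12/sqrt(9), <v, e_2> = 6/sqrt(558), <v, e_3> = 104/sqrt(7254).
Square and sum: Σ |<v, e_j>|^2 = 158/9.
Compute ||v||^2 = v·v = 19.
Deficit = 19 − 158/9 = 13/9 ≥ 0, confirming Bessel's inequality. (The deficit equals ||v − Σ <v,e_j> e_j||^2, the squared distance from v to span{e_j}.)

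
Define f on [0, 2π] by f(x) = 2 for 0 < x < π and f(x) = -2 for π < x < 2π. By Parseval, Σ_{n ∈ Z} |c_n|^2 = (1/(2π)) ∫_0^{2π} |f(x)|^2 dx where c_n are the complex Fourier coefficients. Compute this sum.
Σ |c_n|^2 = 4

Parseval equates the L^2 energy of f (normalised by 1/(2π)) with the ℓ^2 sum of its Fourier coefficients: (1/(2π)) ∫_0^{2π} |f|^2 = Σ |c_n|^2.
Compute the left side: (1/(2π)) [∫_0^π 2^2 dx + ∫_π^{2π} (-2)^2 dx] = (1/(2π)) · (4π + 4π) = (4 + 4)/2 = 4.
So Σ_{n ∈ Z} |c_n|^2 = 4.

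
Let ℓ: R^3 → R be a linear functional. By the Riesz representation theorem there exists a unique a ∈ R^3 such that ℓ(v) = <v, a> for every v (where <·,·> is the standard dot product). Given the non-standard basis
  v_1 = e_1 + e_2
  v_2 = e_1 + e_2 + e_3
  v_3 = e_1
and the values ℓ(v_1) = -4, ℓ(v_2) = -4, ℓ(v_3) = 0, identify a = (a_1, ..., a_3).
a = (0, -4, 0)

Write a = (a_1, ..., a_3) in the standard basis. For each basis vector v_i, ℓ(v_i) = <v_i, a> is a linear equation in the a_j's. Collect the n equations into a matrix system V a = ℓ, where row i of V is v_i (expressed in the standard basis). Since V is invertible (lower-triangular with 1s on the diagonal, up to permutation), solve by back-substitution:
  V =
[[1, 1, 0],
 [1, 1, 1],
 [1, 0, 0]]
  V a = (-4, -4, 0)
Solving gives a = (0, -4, 0).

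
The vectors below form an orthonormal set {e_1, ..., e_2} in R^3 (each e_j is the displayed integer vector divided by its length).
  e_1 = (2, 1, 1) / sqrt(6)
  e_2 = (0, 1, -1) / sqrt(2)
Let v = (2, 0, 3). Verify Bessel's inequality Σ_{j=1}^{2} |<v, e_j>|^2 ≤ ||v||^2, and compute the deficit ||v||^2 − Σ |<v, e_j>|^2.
Σ |<v, e_j>|^2 = 38/3; ||v||^2 = 13; deficit = 1/3

Write each e_j = u_j / sqrt(<u_j, u_j>) where u_j is the displayed integer vector. Then <v, e_j> = <v, u_j> / sqrt(<u_j, u_j>), so |<v, e_j>|^2 = <v, u_j>^2 / <u_j, u_j>.
Coefficients: <v, e_1> = 7/sqrt(6), <v, e_2> = -3/sqrt(2).
Square and sum: Σ |<v, e_j>|^2 = 38/3.
Compute ||v||^2 = v·v = 13.
Deficit = 13 − 38/3 = 1/3 ≥ 0, confirming Bessel's inequality. (The deficit equals ||v − Σ <v,e_j> e_j||^2, the squared distance from v to span{e_j}.)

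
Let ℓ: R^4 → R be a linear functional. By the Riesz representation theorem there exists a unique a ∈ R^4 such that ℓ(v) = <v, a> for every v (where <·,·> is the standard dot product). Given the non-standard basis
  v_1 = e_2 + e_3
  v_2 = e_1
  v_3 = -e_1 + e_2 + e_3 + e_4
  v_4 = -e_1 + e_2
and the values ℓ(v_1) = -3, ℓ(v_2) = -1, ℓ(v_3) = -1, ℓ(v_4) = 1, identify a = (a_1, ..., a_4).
a = (-1, 0, -3, 1)

Write a = (a_1, ..., a_4) in the standard basis. For each basis vector v_i, ℓ(v_i) = <v_i, a> is a linear equation in the a_j's. Collect the n equations into a matrix system V a = ℓ, where row i of V is v_i (expressed in the standard basis). Since V is invertible (lower-triangular with 1s on the diagonal, up to permutation), solve by back-substitution:
  V =
[[0, 1, 1, 0],
 [1, 0, 0, 0],
 [-1, 1, 1, 1],
 [-1, 1, 0, 0]]
  V a = (-3, -1, -1, 1)
Solving gives a = (-1, 0, -3, 1).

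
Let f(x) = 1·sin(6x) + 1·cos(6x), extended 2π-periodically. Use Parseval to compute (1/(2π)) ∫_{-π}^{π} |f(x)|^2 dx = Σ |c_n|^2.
Σ |c_n|^2 = 1

Expand |f|^2 and use orthogonality of {sin(nx), cos(mx)} on [-π, π]:
  ∫_{-π}^{π} sin(nx)^2 dx = π, ∫ cos(mx)^2 dx = π, and cross terms integrate to 0.
So ∫_{-π}^{π} f(x)^2 dx = 1^2 · π + 1^2 · π = (1 + 1)π.
Divide by 2π: (1 + 1)/2 = 1.
By Parseval, this equals Σ |c_n|^2.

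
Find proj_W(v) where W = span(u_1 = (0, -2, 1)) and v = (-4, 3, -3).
proj_W(v) = (0, 18/5, -9/5)

Set up U = [u_1 | ... | u_1] ∈ R^(3×1). The projector onto W = col(U) is P = U (U^T U)^(-1) U^T.
Compute U^T U =
  [5],
and U^T v = (-9).
Solve U^T U · c = U^T v for the coefficients: c = (-9/5). The projection is proj_W(v) = U c.
Check: (v - proj_W(v)) · u_1 = 0  (should be 0).
Result: proj_W(v) = (0, 18/5, -9/5).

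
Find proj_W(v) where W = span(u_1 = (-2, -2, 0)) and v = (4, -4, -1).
proj_W(v) = (0, 0, 0)

Set up U = [u_1 | ... | u_1] ∈ R^(3×1). The projector onto W = col(U) is P = U (U^T U)^(-1) U^T.
Compute U^T U =
  [8],
and U^T v = (0).
Solve U^T U · c = U^T v for the coefficients: c = (0). The projection is proj_W(v) = U c.
Check: (v - proj_W(v)) · u_1 = 0  (should be 0).
Result: proj_W(v) = (0, 0, 0).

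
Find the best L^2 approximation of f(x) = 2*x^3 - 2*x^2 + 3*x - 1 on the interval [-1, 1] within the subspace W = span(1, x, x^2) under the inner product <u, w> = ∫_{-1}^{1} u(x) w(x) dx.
g(x) = -2*x^2 + 21*x/5 - 1

The best approximation g ∈ W is the orthogonal projection of f onto W. Writing g = a_0 + a_1 x + a_2 x^2, the coefficients solve the normal equations G · a = b where
  G_{ij} = <φ_i, φ_j> and b_i = <f, φ_i>, with φ_0 = 1, φ_1 = x, φ_2 = x^2.
G =
  [2, 0, 2/3]
  [0, 2/3, 0]
  [2/3, 0, 2/5],
b = (-10/3, 14/5, -22/15).
Solving gives a_0 = -1, a_1 = 21/5, a_2 = -2, so
  g(x) = -2*x^2 + 21*x/5 - 1.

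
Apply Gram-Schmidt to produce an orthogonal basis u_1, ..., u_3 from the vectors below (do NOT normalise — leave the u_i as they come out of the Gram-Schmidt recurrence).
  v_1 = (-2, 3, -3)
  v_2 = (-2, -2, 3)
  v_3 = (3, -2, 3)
Orthogonal basis:
  u_1 = (-2, 3, -3)
  u_2 = (-3, -1/2, 3/2)
  u_3 = (45/253, 180/253, 150/253)

Apply the Gram-Schmidt recurrence
  u_1 = v_1
  u_i = v_i − Σ_{j<i} ((v_i · u_j) / (u_j · u_j)) · u_j.

Step by step this gives:
  u_1 = (-2, 3, -3)
  u_2 = (-3, -1/2, 3/2)
  u_3 = (45/253, 180/253, 150/253)

Orthogonality check:
  u_2 · u_1 = 0 (should be 0)
  u_3 · u_1 = 0 (should be 0)
  u_3 · u_2 = 0 (should be 0)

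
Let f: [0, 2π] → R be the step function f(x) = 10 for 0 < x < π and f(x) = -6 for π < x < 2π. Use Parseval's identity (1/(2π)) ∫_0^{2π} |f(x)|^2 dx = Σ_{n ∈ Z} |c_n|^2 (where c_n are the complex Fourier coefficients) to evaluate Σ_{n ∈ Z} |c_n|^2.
Σ |c_n|^2 = 68

Parseval equates the L^2 energy of f (normalised by 1/(2π)) with the ℓ^2 sum of its Fourier coefficients: (1/(2π)) ∫_0^{2π} |f|^2 = Σ |c_n|^2.
Compute the left side: (1/(2π)) [∫_0^π 10^2 dx + ∫_π^{2π} (-6)^2 dx] = (1/(2π)) · (100π + 36π) = (100 + 36)/2 = 68.
So Σ_{n ∈ Z} |c_n|^2 = 68.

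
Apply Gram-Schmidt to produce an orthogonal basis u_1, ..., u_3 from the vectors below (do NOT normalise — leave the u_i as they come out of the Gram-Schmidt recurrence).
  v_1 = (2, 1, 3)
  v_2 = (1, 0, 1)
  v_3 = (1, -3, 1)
Orthogonal basis:
  u_1 = (2, 1, 3)
  u_2 = (2/7, -5/14, -1/14)
  u_3 = (-1, -1, 1)

Apply the Gram-Schmidt recurrence
  u_1 = v_1
  u_i = v_i − Σ_{j<i} ((v_i · u_j) / (u_j · u_j)) · u_j.

Step by step this gives:
  u_1 = (2, 1, 3)
  u_2 = (2/7, -5/14, -1/14)
  u_3 = (-1, -1, 1)

Orthogonality check:
  u_2 · u_1 = 0 (should be 0)
  u_3 · u_1 = 0 (should be 0)
  u_3 · u_2 = 0 (should be 0)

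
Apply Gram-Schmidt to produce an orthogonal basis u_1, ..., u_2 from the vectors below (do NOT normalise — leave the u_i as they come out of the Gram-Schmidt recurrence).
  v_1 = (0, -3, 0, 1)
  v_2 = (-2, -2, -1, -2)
Orthogonal basis:
  u_1 = (0, -3, 0, 1)
  u_2 = (-2, -4/5, -1, -12/5)

Apply the Gram-Schmidt recurrence
  u_1 = v_1
  u_i = v_i − Σ_{j<i} ((v_i · u_j) / (u_j · u_j)) · u_j.

Step by step this gives:
  u_1 = (0, -3, 0, 1)
  u_2 = (-2, -4/5, -1, -12/5)

Orthogonality check:
  u_2 · u_1 = 0 (should be 0)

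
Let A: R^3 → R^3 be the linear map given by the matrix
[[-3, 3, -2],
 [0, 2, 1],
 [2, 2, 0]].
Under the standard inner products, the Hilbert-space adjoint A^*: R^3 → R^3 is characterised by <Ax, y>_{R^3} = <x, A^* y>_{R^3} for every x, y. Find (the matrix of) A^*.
A^* = A^T =
[[-3, 0, 2],
 [3, 2, 2],
 [-2, 1, 0]]

For real matrices with standard dot products, the defining identity <Ax, y> = <x, A^* y> gives (Ax)^T y = x^T (A^*) y, i.e. x^T A^T y = x^T (A^*) y. Since this holds for all x, y, we must have A^* = A^T. Therefore
A^* =
[[-3, 0, 2],
 [3, 2, 2],
 [-2, 1, 0]].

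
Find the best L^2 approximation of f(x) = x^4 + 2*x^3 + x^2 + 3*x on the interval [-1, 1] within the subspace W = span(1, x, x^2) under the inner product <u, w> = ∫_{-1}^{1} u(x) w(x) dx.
g(x) = 13*x^2/7 + 21*x/5 - 3/35

The best approximation g ∈ W is the orthogonal projection of f onto W. Writing g = a_0 + a_1 x + a_2 x^2, the coefficients solve the normal equations G · a = b where
  G_{ij} = <φ_i, φ_j> and b_i = <f, φ_i>, with φ_0 = 1, φ_1 = x, φ_2 = x^2.
G =
  [2, 0, 2/3]
  [0, 2/3, 0]
  [2/3, 0, 2/5],
b = (16/15, 14/5, 24/35).
Solving gives a_0 = -3/35, a_1 = 21/5, a_2 = 13/7, so
  g(x) = 13*x^2/7 + 21*x/5 - 3/35.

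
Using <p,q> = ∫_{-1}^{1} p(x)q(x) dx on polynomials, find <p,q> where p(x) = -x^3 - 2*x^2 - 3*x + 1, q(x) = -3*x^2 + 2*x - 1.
<p,q> = -76/15

Expand the product: p(x)·q(x) = 3*x^5 + 4*x^4 + 6*x^3 - 7*x^2 + 5*x - 1.
∫_{-1}^{1} of each monomial x^k gives [2/(k+1) if k even, 0 if k odd]. Integrating term-by-term (or equivalently evaluating the antiderivative F(x) = x^6/2 + 4*x^5/5 + 3*x^4/2 - 7*x^3/3 + 5*x^2/2 - x at the endpoints):
  F(1) − F(−1) = 59/30 − (211/30) = -76/15.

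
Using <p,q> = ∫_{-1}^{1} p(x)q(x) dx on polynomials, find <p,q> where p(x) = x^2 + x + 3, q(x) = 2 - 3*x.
<p,q> = 34/3

Expand the product: p(x)·q(x) = -3*x^3 - x^2 - 7*x + 6.
∫_{-1}^{1} of each monomial x^k gives [2/(k+1) if k even, 0 if k odd]. Integrating term-by-term (or equivalently evaluating the antiderivative F(x) = -3*x^4/4 - x^3/3 - 7*x^2/2 + 6*x at the endpoints):
  F(1) − F(−1) = 17/12 − (-119/12) = 34/3.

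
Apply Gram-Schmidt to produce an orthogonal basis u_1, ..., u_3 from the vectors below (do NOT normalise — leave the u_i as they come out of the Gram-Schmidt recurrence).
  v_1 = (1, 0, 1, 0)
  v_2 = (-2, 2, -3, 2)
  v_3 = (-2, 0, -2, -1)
Orthogonal basis:
  u_1 = (1, 0, 1, 0)
  u_2 = (1/2, 2, -1/2, 2)
  u_3 = (2/17, 8/17, -2/17, -9/17)

Apply the Gram-Schmidt recurrence
  u_1 = v_1
  u_i = v_i − Σ_{j<i} ((v_i · u_j) / (u_j · u_j)) · u_j.

Step by step this gives:
  u_1 = (1, 0, 1, 0)
  u_2 = (1/2, 2, -1/2, 2)
  u_3 = (2/17, 8/17, -2/17, -9/17)

Orthogonality check:
  u_2 · u_1 = 0 (should be 0)
  u_3 · u_1 = 0 (should be 0)
  u_3 · u_2 = 0 (should be 0)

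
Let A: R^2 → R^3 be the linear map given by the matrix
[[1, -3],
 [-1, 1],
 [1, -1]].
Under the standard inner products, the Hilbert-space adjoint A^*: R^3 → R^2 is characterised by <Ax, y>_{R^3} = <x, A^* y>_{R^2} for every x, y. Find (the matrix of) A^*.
A^* = A^T =
[[1, -1, 1],
 [-3, 1, -1]]

For real matrices with standard dot products, the defining identity <Ax, y> = <x, A^* y> gives (Ax)^T y = x^T (A^*) y, i.e. x^T A^T y = x^T (A^*) y. Since this holds for all x, y, we must have A^* = A^T. Therefore
A^* =
[[1, -1, 1],
 [-3, 1, -1]].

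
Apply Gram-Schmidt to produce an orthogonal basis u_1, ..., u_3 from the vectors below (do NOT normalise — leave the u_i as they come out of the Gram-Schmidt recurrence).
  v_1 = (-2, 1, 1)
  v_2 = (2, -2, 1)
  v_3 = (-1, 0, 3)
Orthogonal basis:
  u_1 = (-2, 1, 1)
  u_2 = (1/3, -7/6, 11/6)
  u_3 = (9/29, 12/29, 6/29)

Apply the Gram-Schmidt recurrence
  u_1 = v_1
  u_i = v_i − Σ_{j<i} ((v_i · u_j) / (u_j · u_j)) · u_j.

Step by step this gives:
  u_1 = (-2, 1, 1)
  u_2 = (1/3, -7/6, 11/6)
  u_3 = (9/29, 12/29, 6/29)

Orthogonality check:
  u_2 · u_1 = 0 (should be 0)
  u_3 · u_1 = 0 (should be 0)
  u_3 · u_2 = 0 (should be 0)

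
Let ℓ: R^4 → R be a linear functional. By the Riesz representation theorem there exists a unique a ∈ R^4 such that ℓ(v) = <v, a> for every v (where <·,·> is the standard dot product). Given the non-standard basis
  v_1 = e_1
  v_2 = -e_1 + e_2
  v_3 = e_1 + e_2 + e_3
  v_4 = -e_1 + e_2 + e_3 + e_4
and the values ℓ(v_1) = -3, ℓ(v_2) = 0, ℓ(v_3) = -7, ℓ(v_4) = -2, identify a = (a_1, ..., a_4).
a = (-3, -3, -1, -1)

Write a = (a_1, ..., a_4) in the standard basis. For each basis vector v_i, ℓ(v_i) = <v_i, a> is a linear equation in the a_j's. Collect the n equations into a matrix system V a = ℓ, where row i of V is v_i (expressed in the standard basis). Since V is invertible (lower-triangular with 1s on the diagonal, up to permutation), solve by back-substitution:
  V =
[[1, 0, 0, 0],
 [-1, 1, 0, 0],
 [1, 1, 1, 0],
 [-1, 1, 1, 1]]
  V a = (-3, 0, -7, -2)
Solving gives a = (-3, -3, -1, -1).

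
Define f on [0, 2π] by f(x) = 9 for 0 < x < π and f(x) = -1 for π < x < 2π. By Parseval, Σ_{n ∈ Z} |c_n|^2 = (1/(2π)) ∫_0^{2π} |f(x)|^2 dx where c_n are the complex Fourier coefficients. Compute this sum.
Σ |c_n|^2 = 41

Parseval equates the L^2 energy of f (normalised by 1/(2π)) with the ℓ^2 sum of its Fourier coefficients: (1/(2π)) ∫_0^{2π} |f|^2 = Σ |c_n|^2.
Compute the left side: (1/(2π)) [∫_0^π 9^2 dx + ∫_π^{2π} (-1)^2 dx] = (1/(2π)) · (81π + 1π) = (81 + 1)/2 = 41.
So Σ_{n ∈ Z} |c_n|^2 = 41.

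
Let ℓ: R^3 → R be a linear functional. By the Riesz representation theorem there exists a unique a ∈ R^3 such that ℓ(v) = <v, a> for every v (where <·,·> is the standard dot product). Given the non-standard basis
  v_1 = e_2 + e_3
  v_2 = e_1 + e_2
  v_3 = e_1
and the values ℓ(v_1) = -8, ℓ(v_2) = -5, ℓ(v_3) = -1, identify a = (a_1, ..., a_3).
a = (-1, -4, -4)

Write a = (a_1, ..., a_3) in the standard basis. For each basis vector v_i, ℓ(v_i) = <v_i, a> is a linear equation in the a_j's. Collect the n equations into a matrix system V a = ℓ, where row i of V is v_i (expressed in the standard basis). Since V is invertible (lower-triangular with 1s on the diagonal, up to permutation), solve by back-substitution:
  V =
[[0, 1, 1],
 [1, 1, 0],
 [1, 0, 0]]
  V a = (-8, -5, -1)
Solving gives a = (-1, -4, -4).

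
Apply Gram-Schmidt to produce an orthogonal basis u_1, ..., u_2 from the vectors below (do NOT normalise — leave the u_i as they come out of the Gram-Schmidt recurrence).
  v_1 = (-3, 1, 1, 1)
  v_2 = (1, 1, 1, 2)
Orthogonal basis:
  u_1 = (-3, 1, 1, 1)
  u_2 = (5/4, 11/12, 11/12, 23/12)

Apply the Gram-Schmidt recurrence
  u_1 = v_1
  u_i = v_i − Σ_{j<i} ((v_i · u_j) / (u_j · u_j)) · u_j.

Step by step this gives:
  u_1 = (-3, 1, 1, 1)
  u_2 = (5/4, 11/12, 11/12, 23/12)

Orthogonality check:
  u_2 · u_1 = 0 (should be 0)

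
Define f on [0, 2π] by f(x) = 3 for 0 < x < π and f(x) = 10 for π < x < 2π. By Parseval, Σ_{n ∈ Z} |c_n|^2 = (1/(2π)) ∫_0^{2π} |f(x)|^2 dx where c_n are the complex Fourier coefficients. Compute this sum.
Σ |c_n|^2 = 109/2

Parseval equates the L^2 energy of f (normalised by 1/(2π)) with the ℓ^2 sum of its Fourier coefficients: (1/(2π)) ∫_0^{2π} |f|^2 = Σ |c_n|^2.
Compute the left side: (1/(2π)) [∫_0^π 3^2 dx + ∫_π^{2π} 10^2 dx] = (1/(2π)) · (9π + 100π) = (9 + 100)/2 = 109/2.
So Σ_{n ∈ Z} |c_n|^2 = 109/2.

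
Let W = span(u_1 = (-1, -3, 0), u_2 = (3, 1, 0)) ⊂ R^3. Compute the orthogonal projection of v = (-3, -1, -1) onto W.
proj_W(v) = (-3, -1, 0)

Set up U = [u_1 | ... | u_2] ∈ R^(3×2). The projector onto W = col(U) is P = U (U^T U)^(-1) U^T.
Compute U^T U =
  [10, -6]
  [-6, 10],
and U^T v = (6, -10).
Solve U^T U · c = U^T v for the coefficients: c = (0, -1). The projection is proj_W(v) = U c.
Check: (v - proj_W(v)) · u_1 = 0  (should be 0).
Check: (v - proj_W(v)) · u_2 = 0  (should be 0).
Result: proj_W(v) = (-3, -1, 0).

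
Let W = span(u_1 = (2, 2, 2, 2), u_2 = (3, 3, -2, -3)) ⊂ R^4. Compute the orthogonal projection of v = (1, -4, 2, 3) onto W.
proj_W(v) = (-62/41, -62/41, 88/41, 118/41)

Set up U = [u_1 | ... | u_2] ∈ R^(4×2). The projector onto W = col(U) is P = U (U^T U)^(-1) U^T.
Compute U^T U =
  [16, 2]
  [2, 31],
and U^T v = (4, -22).
Solve U^T U · c = U^T v for the coefficients: c = (14/41, -30/41). The projection is proj_W(v) = U c.
Check: (v - proj_W(v)) · u_1 = 0  (should be 0).
Check: (v - proj_W(v)) · u_2 = 0  (should be 0).
Result: proj_W(v) = (-62/41, -62/41, 88/41, 118/41).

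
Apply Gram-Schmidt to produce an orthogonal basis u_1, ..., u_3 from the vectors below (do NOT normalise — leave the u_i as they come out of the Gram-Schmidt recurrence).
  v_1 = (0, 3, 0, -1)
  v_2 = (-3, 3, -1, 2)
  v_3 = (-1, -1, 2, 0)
Orthogonal basis:
  u_1 = (0, 3, 0, -1)
  u_2 = (-3, 9/10, -1, 27/10)
  u_3 = (-178/181, -19/181, 363/181, -57/181)

Apply the Gram-Schmidt recurrence
  u_1 = v_1
  u_i = v_i − Σ_{j<i} ((v_i · u_j) / (u_j · u_j)) · u_j.

Step by step this gives:
  u_1 = (0, 3, 0, -1)
  u_2 = (-3, 9/10, -1, 27/10)
  u_3 = (-178/181, -19/181, 363/181, -57/181)

Orthogonality check:
  u_2 · u_1 = 0 (should be 0)
  u_3 · u_1 = 0 (should be 0)
  u_3 · u_2 = 0 (should be 0)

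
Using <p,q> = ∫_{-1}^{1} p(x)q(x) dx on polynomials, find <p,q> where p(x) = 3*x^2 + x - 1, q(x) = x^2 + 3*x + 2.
<p,q> = 38/15

Expand the product: p(x)·q(x) = 3*x^4 + 10*x^3 + 8*x^2 - x - 2.
∫_{-1}^{1} of each monomial x^k gives [2/(k+1) if k even, 0 if k odd]. Integrating term-by-term (or equivalently evaluating the antiderivative F(x) = 3*x^5/5 + 5*x^4/2 + 8*x^3/3 - x^2/2 - 2*x at the endpoints):
  F(1) − F(−1) = 49/15 − (11/15) = 38/15.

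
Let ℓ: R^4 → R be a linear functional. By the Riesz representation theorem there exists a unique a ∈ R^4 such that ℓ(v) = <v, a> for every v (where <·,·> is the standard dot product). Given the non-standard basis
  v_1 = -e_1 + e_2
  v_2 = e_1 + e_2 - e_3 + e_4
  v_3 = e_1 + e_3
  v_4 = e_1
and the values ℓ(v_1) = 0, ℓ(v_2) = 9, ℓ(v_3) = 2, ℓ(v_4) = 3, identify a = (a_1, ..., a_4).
a = (3, 3, -1, 2)

Write a = (a_1, ..., a_4) in the standard basis. For each basis vector v_i, ℓ(v_i) = <v_i, a> is a linear equation in the a_j's. Collect the n equations into a matrix system V a = ℓ, where row i of V is v_i (expressed in the standard basis). Since V is invertible (lower-triangular with 1s on the diagonal, up to permutation), solve by back-substitution:
  V =
[[-1, 1, 0, 0],
 [1, 1, -1, 1],
 [1, 0, 1, 0],
 [1, 0, 0, 0]]
  V a = (0, 9, 2, 3)
Solving gives a = (3, 3, -1, 2).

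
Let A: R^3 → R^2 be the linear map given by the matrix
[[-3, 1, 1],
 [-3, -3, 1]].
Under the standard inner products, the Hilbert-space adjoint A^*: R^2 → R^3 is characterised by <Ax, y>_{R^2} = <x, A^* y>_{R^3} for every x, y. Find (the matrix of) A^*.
A^* = A^T =
[[-3, -3],
 [1, -3],
 [1, 1]]

For real matrices with standard dot products, the defining identity <Ax, y> = <x, A^* y> gives (Ax)^T y = x^T (A^*) y, i.e. x^T A^T y = x^T (A^*) y. Since this holds for all x, y, we must have A^* = A^T. Therefore
A^* =
[[-3, -3],
 [1, -3],
 [1, 1]].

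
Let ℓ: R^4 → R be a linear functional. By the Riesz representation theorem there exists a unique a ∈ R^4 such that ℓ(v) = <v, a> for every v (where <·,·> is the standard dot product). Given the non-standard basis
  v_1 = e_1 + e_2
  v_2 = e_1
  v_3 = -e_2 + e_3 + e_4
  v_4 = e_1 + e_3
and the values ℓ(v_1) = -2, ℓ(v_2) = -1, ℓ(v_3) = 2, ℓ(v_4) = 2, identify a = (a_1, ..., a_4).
a = (-1, -1, 3, -2)

Write a = (a_1, ..., a_4) in the standard basis. For each basis vector v_i, ℓ(v_i) = <v_i, a> is a linear equation in the a_j's. Collect the n equations into a matrix system V a = ℓ, where row i of V is v_i (expressed in the standard basis). Since V is invertible (lower-triangular with 1s on the diagonal, up to permutation), solve by back-substitution:
  V =
[[1, 1, 0, 0],
 [1, 0, 0, 0],
 [0, -1, 1, 1],
 [1, 0, 1, 0]]
  V a = (-2, -1, 2, 2)
Solving gives a = (-1, -1, 3, -2).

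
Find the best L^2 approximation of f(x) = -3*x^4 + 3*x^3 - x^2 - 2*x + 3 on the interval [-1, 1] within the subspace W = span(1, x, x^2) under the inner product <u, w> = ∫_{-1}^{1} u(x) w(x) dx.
g(x) = -25*x^2/7 - x/5 + 114/35

The best approximation g ∈ W is the orthogonal projection of f onto W. Writing g = a_0 + a_1 x + a_2 x^2, the coefficients solve the normal equations G · a = b where
  G_{ij} = <φ_i, φ_j> and b_i = <f, φ_i>, with φ_0 = 1, φ_1 = x, φ_2 = x^2.
G =
  [2, 0, 2/3]
  [0, 2/3, 0]
  [2/3, 0, 2/5],
b = (62/15, -2/15, 26/35).
Solving gives a_0 = 114/35, a_1 = -1/5, a_2 = -25/7, so
  g(x) = -25*x^2/7 - x/5 + 114/35.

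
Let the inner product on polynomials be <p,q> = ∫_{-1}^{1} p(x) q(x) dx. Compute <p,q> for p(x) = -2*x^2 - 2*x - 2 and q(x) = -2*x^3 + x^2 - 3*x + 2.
<p,q> = -36/5

Expand the product: p(x)·q(x) = 4*x^5 + 2*x^4 + 8*x^3 + 2*x - 4.
∫_{-1}^{1} of each monomial x^k gives [2/(k+1) if k even, 0 if k odd]. Integrating term-by-term (or equivalently evaluating the antiderivative F(x) = 2*x^6/3 + 2*x^5/5 + 2*x^4 + x^2 - 4*x at the endpoints):
  F(1) − F(−1) = 1/15 − (109/15) = -36/5.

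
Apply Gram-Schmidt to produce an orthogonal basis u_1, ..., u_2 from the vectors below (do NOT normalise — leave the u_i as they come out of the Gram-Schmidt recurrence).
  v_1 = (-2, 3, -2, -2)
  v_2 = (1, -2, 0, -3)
Orthogonal basis:
  u_1 = (-2, 3, -2, -2)
  u_2 = (17/21, -12/7, -4/21, -67/21)

Apply the Gram-Schmidt recurrence
  u_1 = v_1
  u_i = v_i − Σ_{j<i} ((v_i · u_j) / (u_j · u_j)) · u_j.

Step by step this gives:
  u_1 = (-2, 3, -2, -2)
  u_2 = (17/21, -12/7, -4/21, -67/21)

Orthogonality check:
  u_2 · u_1 = 0 (should be 0)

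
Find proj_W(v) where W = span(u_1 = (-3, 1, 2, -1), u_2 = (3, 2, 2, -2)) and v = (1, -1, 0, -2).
proj_W(v) = (165/157, 109/314, 36/157, -109/314)

Set up U = [u_1 | ... | u_2] ∈ R^(4×2). The projector onto W = col(U) is P = U (U^T U)^(-1) U^T.
Compute U^T U =
  [15, -1]
  [-1, 21],
and U^T v = (-2, 5).
Solve U^T U · c = U^T v for the coefficients: c = (-37/314, 73/314). The projection is proj_W(v) = U c.
Check: (v - proj_W(v)) · u_1 = 0  (should be 0).
Check: (v - proj_W(v)) · u_2 = 0  (should be 0).
Result: proj_W(v) = (165/157, 109/314, 36/157, -109/314).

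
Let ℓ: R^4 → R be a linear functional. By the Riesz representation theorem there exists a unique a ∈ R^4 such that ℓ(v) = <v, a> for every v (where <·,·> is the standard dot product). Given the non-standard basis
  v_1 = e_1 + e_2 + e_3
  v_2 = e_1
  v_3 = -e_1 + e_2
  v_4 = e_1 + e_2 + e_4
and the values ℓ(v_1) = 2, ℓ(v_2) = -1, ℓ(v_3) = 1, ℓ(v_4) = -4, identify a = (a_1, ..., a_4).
a = (-1, 0, 3, -3)

Write a = (a_1, ..., a_4) in the standard basis. For each basis vector v_i, ℓ(v_i) = <v_i, a> is a linear equation in the a_j's. Collect the n equations into a matrix system V a = ℓ, where row i of V is v_i (expressed in the standard basis). Since V is invertible (lower-triangular with 1s on the diagonal, up to permutation), solve by back-substitution:
  V =
[[1, 1, 1, 0],
 [1, 0, 0, 0],
 [-1, 1, 0, 0],
 [1, 1, 0, 1]]
  V a = (2, -1, 1, -4)
Solving gives a = (-1, 0, 3, -3).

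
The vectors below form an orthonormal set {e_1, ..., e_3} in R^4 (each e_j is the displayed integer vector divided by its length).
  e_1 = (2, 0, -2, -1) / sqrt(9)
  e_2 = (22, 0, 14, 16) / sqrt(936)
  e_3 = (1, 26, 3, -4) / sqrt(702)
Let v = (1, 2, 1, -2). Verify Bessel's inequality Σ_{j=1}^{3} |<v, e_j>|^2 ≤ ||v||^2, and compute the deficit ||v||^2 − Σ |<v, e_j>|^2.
Σ |<v, e_j>|^2 = 170/27; ||v||^2 = 10; deficit = 100/27

Write each e_j = u_j / sqrt(<u_j, u_j>) where u_j is the displayed integer vector. Then <v, e_j> = <v, u_j> / sqrt(<u_j, u_j>), so |<v, e_j>|^2 = <v, u_j>^2 / <u_j, u_j>.
Coefficients: <v, e_1> = 2/sqrt(9), <v, e_2> = 4/sqrt(936), <v, e_3> = 64/sqrt(702).
Square and sum: Σ |<v, e_j>|^2 = 170/27.
Compute ||v||^2 = v·v = 10.
Deficit = 10 − 170/27 = 100/27 ≥ 0, confirming Bessel's inequality. (The deficit equals ||v − Σ <v,e_j> e_j||^2, the squared distance from v to span{e_j}.)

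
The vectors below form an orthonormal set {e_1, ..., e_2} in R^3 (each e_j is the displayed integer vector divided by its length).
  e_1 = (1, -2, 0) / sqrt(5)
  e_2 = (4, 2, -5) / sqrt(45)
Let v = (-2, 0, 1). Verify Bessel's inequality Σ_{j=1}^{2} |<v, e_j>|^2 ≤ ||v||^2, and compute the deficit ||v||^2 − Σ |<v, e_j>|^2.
Σ |<v, e_j>|^2 = 41/9; ||v||^2 = 5; deficit = 4/9

Write each e_j = u_j / sqrt(<u_j, u_j>) where u_j is the displayed integer vector. Then <v, e_j> = <v, u_j> / sqrt(<u_j, u_j>), so |<v, e_j>|^2 = <v, u_j>^2 / <u_j, u_j>.
Coefficients: <v, e_1> = -2/sqrt(5), <v, e_2> = -13/sqrt(45).
Square and sum: Σ |<v, e_j>|^2 = 41/9.
Compute ||v||^2 = v·v = 5.
Deficit = 5 − 41/9 = 4/9 ≥ 0, confirming Bessel's inequality. (The deficit equals ||v − Σ <v,e_j> e_j||^2, the squared distance from v to span{e_j}.)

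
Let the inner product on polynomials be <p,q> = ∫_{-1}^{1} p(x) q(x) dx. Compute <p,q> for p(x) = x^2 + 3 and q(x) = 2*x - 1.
<p,q> = -20/3

Expand the product: p(x)·q(x) = 2*x^3 - x^2 + 6*x - 3.
∫_{-1}^{1} of each monomial x^k gives [2/(k+1) if k even, 0 if k odd]. Integrating term-by-term (or equivalently evaluating the antiderivative F(x) = x^4/2 - x^3/3 + 3*x^2 - 3*x at the endpoints):
  F(1) − F(−1) = 1/6 − (41/6) = -20/3.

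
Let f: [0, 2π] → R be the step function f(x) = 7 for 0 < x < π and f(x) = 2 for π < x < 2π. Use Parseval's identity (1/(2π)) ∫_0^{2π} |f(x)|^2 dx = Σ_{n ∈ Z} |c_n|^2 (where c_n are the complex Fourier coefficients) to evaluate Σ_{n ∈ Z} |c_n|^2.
Σ |c_n|^2 = 53/2

Parseval equates the L^2 energy of f (normalised by 1/(2π)) with the ℓ^2 sum of its Fourier coefficients: (1/(2π)) ∫_0^{2π} |f|^2 = Σ |c_n|^2.
Compute the left side: (1/(2π)) [∫_0^π 7^2 dx + ∫_π^{2π} 2^2 dx] = (1/(2π)) · (49π + 4π) = (49 + 4)/2 = 53/2.
So Σ_{n ∈ Z} |c_n|^2 = 53/2.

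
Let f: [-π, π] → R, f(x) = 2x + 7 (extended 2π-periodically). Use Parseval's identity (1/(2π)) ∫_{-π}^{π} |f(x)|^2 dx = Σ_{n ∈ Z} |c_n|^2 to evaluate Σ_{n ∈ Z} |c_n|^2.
Σ |c_n|^2 = 4π^2/3 + 49

Expand and integrate term by term over [-π, π]:
  ∫ (2x)^2 dx = 4·(2π^3/3); ∫ 2·2·(7)·x dx = 0 (odd integrand); ∫ 7^2 dx = 49·2π.
So (1/(2π)) ∫_{-π}^{π} (2x + 7)^2 dx = 4π^2/3 + 49 = 4π^2/3 + 49.
Parseval ⇒ Σ |c_n|^2 = 4π^2/3 + 49.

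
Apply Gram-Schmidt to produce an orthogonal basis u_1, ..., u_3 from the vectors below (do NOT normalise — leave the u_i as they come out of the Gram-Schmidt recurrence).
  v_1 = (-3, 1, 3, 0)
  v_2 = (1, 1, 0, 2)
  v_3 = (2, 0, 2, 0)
Orthogonal basis:
  u_1 = (-3, 1, 3, 0)
  u_2 = (13/19, 21/19, 6/19, 2)
  u_3 = (97/55, -21/55, 104/55, -38/55)

Apply the Gram-Schmidt recurrence
  u_1 = v_1
  u_i = v_i − Σ_{j<i} ((v_i · u_j) / (u_j · u_j)) · u_j.

Step by step this gives:
  u_1 = (-3, 1, 3, 0)
  u_2 = (13/19, 21/19, 6/19, 2)
  u_3 = (97/55, -21/55, 104/55, -38/55)

Orthogonality check:
  u_2 · u_1 = 0 (should be 0)
  u_3 · u_1 = 0 (should be 0)
  u_3 · u_2 = 0 (should be 0)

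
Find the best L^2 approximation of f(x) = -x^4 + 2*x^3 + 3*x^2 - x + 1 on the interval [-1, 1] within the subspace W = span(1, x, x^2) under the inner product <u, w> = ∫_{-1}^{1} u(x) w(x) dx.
g(x) = 15*x^2/7 + x/5 + 38/35

The best approximation g ∈ W is the orthogonal projection of f onto W. Writing g = a_0 + a_1 x + a_2 x^2, the coefficients solve the normal equations G · a = b where
  G_{ij} = <φ_i, φ_j> and b_i = <f, φ_i>, with φ_0 = 1, φ_1 = x, φ_2 = x^2.
G =
  [2, 0, 2/3]
  [0, 2/3, 0]
  [2/3, 0, 2/5],
b = (18/5, 2/15, 166/105).
Solving gives a_0 = 38/35, a_1 = 1/5, a_2 = 15/7, so
  g(x) = 15*x^2/7 + x/5 + 38/35.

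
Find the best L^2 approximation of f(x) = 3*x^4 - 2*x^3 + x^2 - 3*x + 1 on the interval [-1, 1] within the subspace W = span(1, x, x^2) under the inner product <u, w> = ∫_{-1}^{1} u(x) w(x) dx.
g(x) = 25*x^2/7 - 21*x/5 + 26/35

The best approximation g ∈ W is the orthogonal projection of f onto W. Writing g = a_0 + a_1 x + a_2 x^2, the coefficients solve the normal equations G · a = b where
  G_{ij} = <φ_i, φ_j> and b_i = <f, φ_i>, with φ_0 = 1, φ_1 = x, φ_2 = x^2.
G =
  [2, 0, 2/3]
  [0, 2/3, 0]
  [2/3, 0, 2/5],
b = (58/15, -14/5, 202/105).
Solving gives a_0 = 26/35, a_1 = -21/5, a_2 = 25/7, so
  g(x) = 25*x^2/7 - 21*x/5 + 26/35.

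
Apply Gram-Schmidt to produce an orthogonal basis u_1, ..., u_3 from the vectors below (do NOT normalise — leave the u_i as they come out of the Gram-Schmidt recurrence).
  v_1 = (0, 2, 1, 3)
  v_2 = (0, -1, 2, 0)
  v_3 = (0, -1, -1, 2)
Orthogonal basis:
  u_1 = (0, 2, 1, 3)
  u_2 = (0, -1, 2, 0)
  u_3 = (0, -57/35, -57/70, 19/14)

Apply the Gram-Schmidt recurrence
  u_1 = v_1
  u_i = v_i − Σ_{j<i} ((v_i · u_j) / (u_j · u_j)) · u_j.

Step by step this gives:
  u_1 = (0, 2, 1, 3)
  u_2 = (0, -1, 2, 0)
  u_3 = (0, -57/35, -57/70, 19/14)

Orthogonality check:
  u_2 · u_1 = 0 (should be 0)
  u_3 · u_1 = 0 (should be 0)
  u_3 · u_2 = 0 (should be 0)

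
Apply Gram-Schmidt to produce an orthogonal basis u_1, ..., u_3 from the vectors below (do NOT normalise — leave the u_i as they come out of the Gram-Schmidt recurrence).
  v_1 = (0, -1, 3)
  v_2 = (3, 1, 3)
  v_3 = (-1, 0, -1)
Orthogonal basis:
  u_1 = (0, -1, 3)
  u_2 = (3, 9/5, 3/5)
  u_3 = (-1/7, 3/14, 1/14)

Apply the Gram-Schmidt recurrence
  u_1 = v_1
  u_i = v_i − Σ_{j<i} ((v_i · u_j) / (u_j · u_j)) · u_j.

Step by step this gives:
  u_1 = (0, -1, 3)
  u_2 = (3, 9/5, 3/5)
  u_3 = (-1/7, 3/14, 1/14)

Orthogonality check:
  u_2 · u_1 = 0 (should be 0)
  u_3 · u_1 = 0 (should be 0)
  u_3 · u_2 = 0 (should be 0)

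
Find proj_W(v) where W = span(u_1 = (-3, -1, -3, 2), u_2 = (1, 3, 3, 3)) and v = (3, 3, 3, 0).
proj_W(v) = (1491/563, 1281/563, 2079/563, 84/563)

Set up U = [u_1 | ... | u_2] ∈ R^(4×2). The projector onto W = col(U) is P = U (U^T U)^(-1) U^T.
Compute U^T U =
  [23, -9]
  [-9, 28],
and U^T v = (-21, 21).
Solve U^T U · c = U^T v for the coefficients: c = (-399/563, 294/563). The projection is proj_W(v) = U c.
Check: (v - proj_W(v)) · u_1 = 0  (should be 0).
Check: (v - proj_W(v)) · u_2 = 0  (should be 0).
Result: proj_W(v) = (1491/563, 1281/563, 2079/563, 84/563).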